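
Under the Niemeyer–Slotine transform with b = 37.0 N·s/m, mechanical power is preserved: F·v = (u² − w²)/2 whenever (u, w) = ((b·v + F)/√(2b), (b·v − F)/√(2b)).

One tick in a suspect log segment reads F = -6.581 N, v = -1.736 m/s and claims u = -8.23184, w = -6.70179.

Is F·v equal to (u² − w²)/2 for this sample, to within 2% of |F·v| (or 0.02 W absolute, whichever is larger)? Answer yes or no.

F·v = (-6.581)×(-1.736) = 11.42462 W.
(u² − w²)/2 = (67.76319 − 44.91399)/2 = 11.42460 W.
|Δ| = 0.00002;  2% of max(1, |F·v|) = 0.22849.

yes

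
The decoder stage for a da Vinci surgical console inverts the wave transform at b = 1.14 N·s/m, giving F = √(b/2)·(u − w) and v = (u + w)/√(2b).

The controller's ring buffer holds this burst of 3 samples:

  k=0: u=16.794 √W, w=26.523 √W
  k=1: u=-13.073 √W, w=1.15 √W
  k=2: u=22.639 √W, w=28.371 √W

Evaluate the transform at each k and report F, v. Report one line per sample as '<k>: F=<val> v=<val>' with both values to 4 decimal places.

k=0: u−w=-9.7290, u+w=43.3170; √(b/2)=0.7550, √(2b)=1.5100; F=0.7550×(-9.729)=-7.3452, v=43.3170/1.5100=28.6874
k=1: u−w=-14.2230, u+w=-11.9230; √(b/2)=0.7550, √(2b)=1.5100; F=0.7550×(-14.223)=-10.7381, v=-11.9230/1.5100=-7.8962
k=2: u−w=-5.7320, u+w=51.0100; √(b/2)=0.7550, √(2b)=1.5100; F=0.7550×(-5.732)=-4.3276, v=51.0100/1.5100=33.7822

0: F=-7.3452 v=28.6874
1: F=-10.7381 v=-7.8962
2: F=-4.3276 v=33.7822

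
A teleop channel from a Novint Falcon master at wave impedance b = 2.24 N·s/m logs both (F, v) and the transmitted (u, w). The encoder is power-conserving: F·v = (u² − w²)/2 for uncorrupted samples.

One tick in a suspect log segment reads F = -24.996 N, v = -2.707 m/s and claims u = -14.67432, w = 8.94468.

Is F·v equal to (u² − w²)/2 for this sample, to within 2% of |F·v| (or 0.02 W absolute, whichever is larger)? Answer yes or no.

yes

F·v = (-24.996)×(-2.707) = 67.6642 W.
(u² − w²)/2 = (215.3357 − 80.0073)/2 = 67.6642 W.
|Δ| = 0.0000;  2% of max(1, |F·v|) = 1.3533.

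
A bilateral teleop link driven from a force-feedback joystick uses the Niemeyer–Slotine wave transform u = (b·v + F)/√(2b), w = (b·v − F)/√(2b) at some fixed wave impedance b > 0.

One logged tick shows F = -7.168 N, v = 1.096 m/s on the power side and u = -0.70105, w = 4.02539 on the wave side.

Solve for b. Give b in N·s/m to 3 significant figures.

u + w = 3.3243;  u + w = √(2b)·v, so √(2b) = 3.3243/1.096 = 3.0332.
b = (√(2b))²/2 = 9.2000/2 = 4.6000.
(Check via u − w = 2F/√(2b): u − w = -4.7264, 2F/√(2b) = -4.7264.)

b = 4.6 N·s/m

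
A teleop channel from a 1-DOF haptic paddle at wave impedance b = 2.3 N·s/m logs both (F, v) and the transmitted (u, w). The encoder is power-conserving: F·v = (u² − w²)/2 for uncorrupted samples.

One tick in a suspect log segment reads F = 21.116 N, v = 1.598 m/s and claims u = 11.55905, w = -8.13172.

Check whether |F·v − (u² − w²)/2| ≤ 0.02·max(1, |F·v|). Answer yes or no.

F·v = 21.116×1.598 = 33.74337 W.
(u² − w²)/2 = (133.61164 − 66.12487)/2 = 33.74338 W.
|Δ| = 0.00002;  2% of max(1, |F·v|) = 0.67487.

yes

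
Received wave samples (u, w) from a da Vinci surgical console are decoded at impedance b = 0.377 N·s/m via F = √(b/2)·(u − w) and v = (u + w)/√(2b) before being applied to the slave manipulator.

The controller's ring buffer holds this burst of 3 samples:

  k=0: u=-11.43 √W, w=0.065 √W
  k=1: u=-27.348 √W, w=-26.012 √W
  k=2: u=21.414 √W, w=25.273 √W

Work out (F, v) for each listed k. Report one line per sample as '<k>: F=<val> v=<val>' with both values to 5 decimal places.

k=0: u−w=-11.49500, u+w=-11.36500; √(b/2)=0.43417, √(2b)=0.86833; F=0.43417×(-11.495)=-4.99074, v=-11.36500/0.86833=-13.08832
k=1: u−w=-1.33600, u+w=-53.36000; √(b/2)=0.43417, √(2b)=0.86833; F=0.43417×(-1.336)=-0.58005, v=-53.36000/0.86833=-61.45117
k=2: u−w=-3.85900, u+w=46.68700; √(b/2)=0.43417, √(2b)=0.86833; F=0.43417×(-3.859)=-1.67545, v=46.68700/0.86833=53.76632

0: F=-4.99074 v=-13.08832
1: F=-0.58005 v=-61.45117
2: F=-1.67545 v=53.76632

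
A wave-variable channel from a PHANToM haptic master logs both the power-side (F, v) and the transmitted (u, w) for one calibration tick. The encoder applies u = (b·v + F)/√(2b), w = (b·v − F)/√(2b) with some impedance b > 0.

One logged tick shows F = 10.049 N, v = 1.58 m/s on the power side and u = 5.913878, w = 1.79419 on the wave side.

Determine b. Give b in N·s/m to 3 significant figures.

b = 11.9 N·s/m

u + w = 7.708068;  u + w = √(2b)·v, so √(2b) = 7.708068/1.58 = 4.878524.
b = (√(2b))²/2 = 23.799997/2 = 11.899998.
(Check via u − w = 2F/√(2b): u − w = 4.119688, 2F/√(2b) = 4.119689.)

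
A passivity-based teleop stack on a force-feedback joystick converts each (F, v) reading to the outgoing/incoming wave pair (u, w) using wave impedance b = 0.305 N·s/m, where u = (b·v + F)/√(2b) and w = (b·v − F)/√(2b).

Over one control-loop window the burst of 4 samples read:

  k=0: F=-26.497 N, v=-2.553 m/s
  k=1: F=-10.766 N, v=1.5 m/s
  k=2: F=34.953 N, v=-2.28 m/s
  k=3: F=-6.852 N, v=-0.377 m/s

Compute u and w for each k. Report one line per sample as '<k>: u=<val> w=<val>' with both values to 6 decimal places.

0: u=-34.922910 w=32.928954
1: u=-13.198682 w=14.370219
2: u=43.862362 w=-45.643099
3: u=-8.920310 w=8.625864

k=0: b·v=0.305×(-2.553)=-0.778665; √(2b)=0.781025; u=(-0.778665+(-26.497))/0.781025=-34.922910, w=(-0.778665−(-26.497))/0.781025=32.928954
k=1: b·v=0.305×1.5=0.457500; √(2b)=0.781025; u=(0.457500+(-10.766))/0.781025=-13.198682, w=(0.457500−(-10.766))/0.781025=14.370219
k=2: b·v=0.305×(-2.28)=-0.695400; √(2b)=0.781025; u=(-0.695400+34.953)/0.781025=43.862362, w=(-0.695400−34.953)/0.781025=-45.643099
k=3: b·v=0.305×(-0.377)=-0.114985; √(2b)=0.781025; u=(-0.114985+(-6.852))/0.781025=-8.920310, w=(-0.114985−(-6.852))/0.781025=8.625864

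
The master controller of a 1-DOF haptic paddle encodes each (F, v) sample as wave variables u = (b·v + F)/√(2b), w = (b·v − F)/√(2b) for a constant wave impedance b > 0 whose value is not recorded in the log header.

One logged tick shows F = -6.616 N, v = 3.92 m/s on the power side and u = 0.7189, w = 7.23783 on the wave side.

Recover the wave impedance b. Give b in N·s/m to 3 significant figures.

u + w = 7.9567;  u + w = √(2b)·v, so √(2b) = 7.9567/3.92 = 2.0298.
b = (√(2b))²/2 = 4.1200/2 = 2.0600.
(Check via u − w = 2F/√(2b): u − w = -6.5189, 2F/√(2b) = -6.5189.)

b = 2.06 N·s/m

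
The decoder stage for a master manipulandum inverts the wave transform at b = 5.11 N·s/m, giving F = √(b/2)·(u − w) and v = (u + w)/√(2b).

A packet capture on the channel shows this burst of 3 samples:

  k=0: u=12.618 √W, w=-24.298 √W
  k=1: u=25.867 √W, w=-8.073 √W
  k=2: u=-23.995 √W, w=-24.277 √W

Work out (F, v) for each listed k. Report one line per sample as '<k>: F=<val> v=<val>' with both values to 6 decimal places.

0: F=59.007891 v=-3.653570
1: F=54.250943 v=5.566063
2: F=0.450759 v=-15.099753

k=0: u−w=36.916000, u+w=-11.680000; √(b/2)=1.598437, √(2b)=3.196873; F=1.598437×36.916=59.007891, v=-11.680000/3.196873=-3.653570
k=1: u−w=33.940000, u+w=17.794000; √(b/2)=1.598437, √(2b)=3.196873; F=1.598437×33.94=54.250943, v=17.794000/3.196873=5.566063
k=2: u−w=0.282000, u+w=-48.272000; √(b/2)=1.598437, √(2b)=3.196873; F=1.598437×0.282=0.450759, v=-48.272000/3.196873=-15.099753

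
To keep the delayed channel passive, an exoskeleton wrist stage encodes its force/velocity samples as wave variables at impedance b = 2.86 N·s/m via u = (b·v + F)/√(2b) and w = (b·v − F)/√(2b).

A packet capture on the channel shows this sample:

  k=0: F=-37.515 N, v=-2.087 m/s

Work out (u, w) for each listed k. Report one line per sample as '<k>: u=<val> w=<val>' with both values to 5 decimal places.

0: u=-18.18150 w=13.19012

k=0: b·v=2.86×(-2.087)=-5.96882; √(2b)=2.39165; u=(-5.96882+(-37.515))/2.39165=-18.18150, w=(-5.96882−(-37.515))/2.39165=13.19012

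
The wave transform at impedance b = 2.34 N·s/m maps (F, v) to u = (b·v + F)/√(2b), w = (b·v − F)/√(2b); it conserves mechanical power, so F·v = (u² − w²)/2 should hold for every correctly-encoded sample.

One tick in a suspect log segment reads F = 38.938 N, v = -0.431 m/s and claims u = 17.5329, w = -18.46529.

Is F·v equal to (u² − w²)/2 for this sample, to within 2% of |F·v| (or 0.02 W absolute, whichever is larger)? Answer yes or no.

F·v = 38.938×(-0.431) = -16.78228 W.
(u² − w²)/2 = (307.40258 − 340.96693)/2 = -16.78218 W.
|Δ| = 0.00010;  2% of max(1, |F·v|) = 0.33565.

yes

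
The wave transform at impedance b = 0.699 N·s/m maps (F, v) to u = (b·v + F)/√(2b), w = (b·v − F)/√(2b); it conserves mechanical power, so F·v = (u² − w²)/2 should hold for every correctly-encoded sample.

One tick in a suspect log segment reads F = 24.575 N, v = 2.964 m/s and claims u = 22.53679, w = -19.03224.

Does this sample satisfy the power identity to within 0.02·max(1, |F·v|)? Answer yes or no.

F·v = 24.575×2.964 = 72.8403 W.
(u² − w²)/2 = (507.9069 − 362.2262)/2 = 72.8404 W.
|Δ| = 0.0001;  2% of max(1, |F·v|) = 1.4568.

yes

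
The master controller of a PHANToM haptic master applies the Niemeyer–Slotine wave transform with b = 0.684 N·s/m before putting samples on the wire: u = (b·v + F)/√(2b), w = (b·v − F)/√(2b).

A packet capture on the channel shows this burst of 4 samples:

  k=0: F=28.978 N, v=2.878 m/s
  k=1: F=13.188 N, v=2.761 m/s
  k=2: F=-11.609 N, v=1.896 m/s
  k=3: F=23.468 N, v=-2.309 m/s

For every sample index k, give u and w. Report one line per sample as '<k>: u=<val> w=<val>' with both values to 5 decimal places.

k=0: b·v=0.684×2.878=1.96855; √(2b)=1.16962; u=(1.96855+28.978)/1.16962=26.45874, w=(1.96855−28.978)/1.16962=-23.09259
k=1: b·v=0.684×2.761=1.88852; √(2b)=1.16962; u=(1.88852+13.188)/1.16962=12.89016, w=(1.88852−13.188)/1.16962=-9.66085
k=2: b·v=0.684×1.896=1.29686; √(2b)=1.16962; u=(1.29686+(-11.609))/1.16962=-8.81669, w=(1.29686−(-11.609))/1.16962=11.03428
k=3: b·v=0.684×(-2.309)=-1.57936; √(2b)=1.16962; u=(-1.57936+23.468)/1.16962=18.71440, w=(-1.57936−23.468)/1.16962=-21.41504

0: u=26.45874 w=-23.09259
1: u=12.89016 w=-9.66085
2: u=-8.81669 w=11.03428
3: u=18.71440 w=-21.41504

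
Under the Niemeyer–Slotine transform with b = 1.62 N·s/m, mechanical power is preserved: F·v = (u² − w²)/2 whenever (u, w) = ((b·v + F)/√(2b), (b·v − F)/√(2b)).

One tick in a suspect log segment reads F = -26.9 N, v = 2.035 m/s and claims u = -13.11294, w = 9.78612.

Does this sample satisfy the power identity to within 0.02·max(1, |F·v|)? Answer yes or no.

F·v = (-26.9)×2.035 = -54.74150 W.
(u² − w²)/2 = (171.94920 − 95.76814)/2 = 38.09053 W.
|Δ| = 92.83203;  2% of max(1, |F·v|) = 1.09483.

no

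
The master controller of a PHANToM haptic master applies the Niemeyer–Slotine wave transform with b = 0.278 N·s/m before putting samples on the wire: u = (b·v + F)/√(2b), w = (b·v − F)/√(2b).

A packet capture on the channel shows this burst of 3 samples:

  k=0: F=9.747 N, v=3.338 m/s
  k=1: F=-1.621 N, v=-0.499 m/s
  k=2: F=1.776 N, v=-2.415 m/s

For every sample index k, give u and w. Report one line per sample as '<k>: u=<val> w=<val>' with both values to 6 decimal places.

k=0: b·v=0.278×3.338=0.927964; √(2b)=0.745654; u=(0.927964+9.747)/0.745654=14.316242, w=(0.927964−9.747)/0.745654=-11.827248
k=1: b·v=0.278×(-0.499)=-0.138722; √(2b)=0.745654; u=(-0.138722+(-1.621))/0.745654=-2.359971, w=(-0.138722−(-1.621))/0.745654=1.987890
k=2: b·v=0.278×(-2.415)=-0.671370; √(2b)=0.745654; u=(-0.671370+1.776)/0.745654=1.481424, w=(-0.671370−1.776)/0.745654=-3.282179

0: u=14.316242 w=-11.827248
1: u=-2.359971 w=1.987890
2: u=1.481424 w=-3.282179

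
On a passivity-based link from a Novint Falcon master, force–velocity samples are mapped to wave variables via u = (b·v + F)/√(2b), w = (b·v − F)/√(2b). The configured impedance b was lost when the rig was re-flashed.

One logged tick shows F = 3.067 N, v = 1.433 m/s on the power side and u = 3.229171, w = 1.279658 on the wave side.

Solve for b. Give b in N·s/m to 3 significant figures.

b = 4.95 N·s/m

u + w = 4.508829;  u + w = √(2b)·v, so √(2b) = 4.508829/1.433 = 3.146426.
b = (√(2b))²/2 = 9.899999/2 = 4.949999.
(Check via u − w = 2F/√(2b): u − w = 1.949513, 2F/√(2b) = 1.949513.)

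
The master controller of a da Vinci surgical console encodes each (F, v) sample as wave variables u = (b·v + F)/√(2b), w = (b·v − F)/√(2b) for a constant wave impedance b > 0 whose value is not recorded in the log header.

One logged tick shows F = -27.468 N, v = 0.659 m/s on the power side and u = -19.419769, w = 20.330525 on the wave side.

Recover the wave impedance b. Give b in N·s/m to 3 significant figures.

b = 0.955 N·s/m

u + w = 0.910756;  u + w = √(2b)·v, so √(2b) = 0.910756/0.659 = 1.382027.
b = (√(2b))²/2 = 1.909999/2 = 0.955000.
(Check via u − w = 2F/√(2b): u − w = -39.750294, 2F/√(2b) = -39.750300.)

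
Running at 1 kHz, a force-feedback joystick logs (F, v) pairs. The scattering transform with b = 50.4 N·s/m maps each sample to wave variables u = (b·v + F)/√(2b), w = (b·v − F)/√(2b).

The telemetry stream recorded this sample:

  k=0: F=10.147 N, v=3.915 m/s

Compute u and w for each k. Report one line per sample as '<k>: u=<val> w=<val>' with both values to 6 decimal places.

k=0: b·v=50.4×3.915=197.316000; √(2b)=10.039920; u=(197.316000+10.147)/10.039920=20.663809, w=(197.316000−10.147)/10.039920=18.642479

0: u=20.663809 w=18.642479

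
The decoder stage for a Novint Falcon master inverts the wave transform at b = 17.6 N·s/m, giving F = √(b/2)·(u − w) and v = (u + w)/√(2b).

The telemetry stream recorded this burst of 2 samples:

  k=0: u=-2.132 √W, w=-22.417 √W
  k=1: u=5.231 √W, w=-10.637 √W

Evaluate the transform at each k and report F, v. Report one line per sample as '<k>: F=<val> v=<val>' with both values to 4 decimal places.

0: F=60.1750 v=-4.1377
1: F=47.0721 v=-0.9112

k=0: u−w=20.2850, u+w=-24.5490; √(b/2)=2.9665, √(2b)=5.9330; F=2.9665×20.285=60.1750, v=-24.5490/5.9330=-4.1377
k=1: u−w=15.8680, u+w=-5.4060; √(b/2)=2.9665, √(2b)=5.9330; F=2.9665×15.868=47.0721, v=-5.4060/5.9330=-0.9112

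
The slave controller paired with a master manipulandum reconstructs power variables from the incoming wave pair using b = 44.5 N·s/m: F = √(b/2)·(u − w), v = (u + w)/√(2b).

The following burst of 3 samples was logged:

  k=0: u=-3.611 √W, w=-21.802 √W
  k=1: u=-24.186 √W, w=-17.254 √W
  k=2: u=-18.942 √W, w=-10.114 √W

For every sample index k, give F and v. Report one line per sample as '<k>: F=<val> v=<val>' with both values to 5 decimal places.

k=0: u−w=18.19100, u+w=-25.41300; √(b/2)=4.71699, √(2b)=9.43398; F=4.71699×18.191=85.80678, v=-25.41300/9.43398=-2.69377
k=1: u−w=-6.93200, u+w=-41.44000; √(b/2)=4.71699, √(2b)=9.43398; F=4.71699×(-6.932)=-32.69818, v=-41.44000/9.43398=-4.39263
k=2: u−w=-8.82800, u+w=-29.05600; √(b/2)=4.71699, √(2b)=9.43398; F=4.71699×(-8.828)=-41.64159, v=-29.05600/9.43398=-3.07993

0: F=85.80678 v=-2.69377
1: F=-32.69818 v=-4.39263
2: F=-41.64159 v=-3.07993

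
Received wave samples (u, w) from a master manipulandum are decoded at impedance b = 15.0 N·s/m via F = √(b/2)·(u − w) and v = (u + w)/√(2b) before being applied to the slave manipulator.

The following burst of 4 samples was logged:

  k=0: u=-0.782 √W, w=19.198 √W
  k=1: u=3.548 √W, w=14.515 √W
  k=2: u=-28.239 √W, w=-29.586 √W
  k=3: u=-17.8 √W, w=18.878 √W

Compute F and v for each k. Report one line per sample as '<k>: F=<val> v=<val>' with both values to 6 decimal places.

0: F=-54.717483 v=3.362286
1: F=-30.034366 v=3.297838
2: F=3.688911 v=-10.557352
3: F=-100.446840 v=0.196815

k=0: u−w=-19.980000, u+w=18.416000; √(b/2)=2.738613, √(2b)=5.477226; F=2.738613×(-19.98)=-54.717483, v=18.416000/5.477226=3.362286
k=1: u−w=-10.967000, u+w=18.063000; √(b/2)=2.738613, √(2b)=5.477226; F=2.738613×(-10.967)=-30.034366, v=18.063000/5.477226=3.297838
k=2: u−w=1.347000, u+w=-57.825000; √(b/2)=2.738613, √(2b)=5.477226; F=2.738613×1.347=3.688911, v=-57.825000/5.477226=-10.557352
k=3: u−w=-36.678000, u+w=1.078000; √(b/2)=2.738613, √(2b)=5.477226; F=2.738613×(-36.678)=-100.446840, v=1.078000/5.477226=0.196815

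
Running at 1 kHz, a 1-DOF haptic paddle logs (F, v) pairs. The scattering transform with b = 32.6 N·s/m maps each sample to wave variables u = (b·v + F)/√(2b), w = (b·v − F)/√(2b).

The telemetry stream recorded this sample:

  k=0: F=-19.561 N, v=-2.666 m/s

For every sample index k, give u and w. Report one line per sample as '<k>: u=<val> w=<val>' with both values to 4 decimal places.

0: u=-13.1860 w=-8.3410

k=0: b·v=32.6×(-2.666)=-86.9116; √(2b)=8.0747; u=(-86.9116+(-19.561))/8.0747=-13.1860, w=(-86.9116−(-19.561))/8.0747=-8.3410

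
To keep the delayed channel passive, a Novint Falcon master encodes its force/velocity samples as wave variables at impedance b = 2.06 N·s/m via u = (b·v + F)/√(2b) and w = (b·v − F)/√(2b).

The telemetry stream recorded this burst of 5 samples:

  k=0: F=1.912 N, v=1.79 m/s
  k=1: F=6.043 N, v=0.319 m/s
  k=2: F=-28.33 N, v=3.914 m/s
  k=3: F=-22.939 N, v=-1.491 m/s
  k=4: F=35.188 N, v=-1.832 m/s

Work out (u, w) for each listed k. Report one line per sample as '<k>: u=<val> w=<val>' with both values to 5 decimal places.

k=0: b·v=2.06×1.79=3.68740; √(2b)=2.02978; u=(3.68740+1.912)/2.02978=2.75863, w=(3.68740−1.912)/2.02978=0.87468
k=1: b·v=2.06×0.319=0.65714; √(2b)=2.02978; u=(0.65714+6.043)/2.02978=3.30092, w=(0.65714−6.043)/2.02978=-2.65342
k=2: b·v=2.06×3.914=8.06284; √(2b)=2.02978; u=(8.06284+(-28.33))/2.02978=-9.98491, w=(8.06284−(-28.33))/2.02978=17.92947
k=3: b·v=2.06×(-1.491)=-3.07146; √(2b)=2.02978; u=(-3.07146+(-22.939))/2.02978=-12.81443, w=(-3.07146−(-22.939))/2.02978=9.78803
k=4: b·v=2.06×(-1.832)=-3.77392; √(2b)=2.02978; u=(-3.77392+35.188)/2.02978=15.47661, w=(-3.77392−35.188)/2.02978=-19.19516

0: u=2.75863 w=0.87468
1: u=3.30092 w=-2.65342
2: u=-9.98491 w=17.92947
3: u=-12.81443 w=9.78803
4: u=15.47661 w=-19.19516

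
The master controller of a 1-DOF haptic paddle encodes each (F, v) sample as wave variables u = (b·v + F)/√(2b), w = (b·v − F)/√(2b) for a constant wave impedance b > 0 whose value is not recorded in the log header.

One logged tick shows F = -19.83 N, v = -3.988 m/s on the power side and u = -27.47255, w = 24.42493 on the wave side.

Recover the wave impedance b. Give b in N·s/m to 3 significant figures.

u + w = -3.0476;  u + w = √(2b)·v, so √(2b) = -3.0476/(-3.988) = 0.7642.
b = (√(2b))²/2 = 0.5840/2 = 0.2920.
(Check via u − w = 2F/√(2b): u − w = -51.8975, 2F/√(2b) = -51.8976.)

b = 0.292 N·s/m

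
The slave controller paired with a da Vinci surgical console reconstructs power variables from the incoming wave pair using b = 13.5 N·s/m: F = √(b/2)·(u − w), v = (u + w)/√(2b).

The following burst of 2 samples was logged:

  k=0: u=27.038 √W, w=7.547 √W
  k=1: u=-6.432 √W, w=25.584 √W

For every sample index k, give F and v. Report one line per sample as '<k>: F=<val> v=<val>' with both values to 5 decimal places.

k=0: u−w=19.49100, u+w=34.58500; √(b/2)=2.59808, √(2b)=5.19615; F=2.59808×19.491=50.63910, v=34.58500/5.19615=6.65589
k=1: u−w=-32.01600, u+w=19.15200; √(b/2)=2.59808, √(2b)=5.19615; F=2.59808×(-32.016)=-83.18001, v=19.15200/5.19615=3.68580

0: F=50.63910 v=6.65589
1: F=-83.18001 v=3.68580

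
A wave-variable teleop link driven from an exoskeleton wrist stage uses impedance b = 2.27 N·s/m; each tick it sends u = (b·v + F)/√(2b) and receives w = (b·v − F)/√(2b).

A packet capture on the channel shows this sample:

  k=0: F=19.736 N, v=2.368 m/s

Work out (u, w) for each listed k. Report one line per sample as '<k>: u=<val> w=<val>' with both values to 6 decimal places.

0: u=11.785345 w=-6.739782

k=0: b·v=2.27×2.368=5.375360; √(2b)=2.130728; u=(5.375360+19.736)/2.130728=11.785345, w=(5.375360−19.736)/2.130728=-6.739782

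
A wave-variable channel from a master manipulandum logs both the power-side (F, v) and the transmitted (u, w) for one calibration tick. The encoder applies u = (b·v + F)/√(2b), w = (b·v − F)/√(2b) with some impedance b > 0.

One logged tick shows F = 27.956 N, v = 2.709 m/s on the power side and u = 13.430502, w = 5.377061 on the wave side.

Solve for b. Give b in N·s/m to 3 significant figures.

u + w = 18.807563;  u + w = √(2b)·v, so √(2b) = 18.807563/2.709 = 6.942622.
b = (√(2b))²/2 = 48.200000/2 = 24.100000.
(Check via u − w = 2F/√(2b): u − w = 8.053441, 2F/√(2b) = 8.053441.)

b = 24.1 N·s/m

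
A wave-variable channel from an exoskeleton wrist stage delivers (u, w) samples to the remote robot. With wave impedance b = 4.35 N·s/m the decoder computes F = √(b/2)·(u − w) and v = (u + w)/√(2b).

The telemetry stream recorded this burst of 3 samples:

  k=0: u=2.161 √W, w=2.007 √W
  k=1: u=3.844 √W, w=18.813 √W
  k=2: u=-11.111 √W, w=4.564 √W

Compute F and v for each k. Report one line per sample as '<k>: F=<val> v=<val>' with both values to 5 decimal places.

k=0: u−w=0.15400, u+w=4.16800; √(b/2)=1.47479, √(2b)=2.94958; F=1.47479×0.154=0.22712, v=4.16800/2.94958=1.41308
k=1: u−w=-14.96900, u+w=22.65700; √(b/2)=1.47479, √(2b)=2.94958; F=1.47479×(-14.969)=-22.07610, v=22.65700/2.94958=7.68144
k=2: u−w=-15.67500, u+w=-6.54700; √(b/2)=1.47479, √(2b)=2.94958; F=1.47479×(-15.675)=-23.11730, v=-6.54700/2.94958=-2.21964

0: F=0.22712 v=1.41308
1: F=-22.07610 v=7.68144
2: F=-23.11730 v=-2.21964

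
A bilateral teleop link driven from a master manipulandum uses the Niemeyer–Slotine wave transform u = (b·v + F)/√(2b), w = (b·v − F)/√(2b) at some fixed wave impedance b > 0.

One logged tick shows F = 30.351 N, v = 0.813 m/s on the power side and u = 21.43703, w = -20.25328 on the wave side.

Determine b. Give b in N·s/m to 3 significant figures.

b = 1.06 N·s/m

u + w = 1.1837;  u + w = √(2b)·v, so √(2b) = 1.1837/0.813 = 1.4560.
b = (√(2b))²/2 = 2.1200/2 = 1.0600.
(Check via u − w = 2F/√(2b): u − w = 41.6903, 2F/√(2b) = 41.6902.)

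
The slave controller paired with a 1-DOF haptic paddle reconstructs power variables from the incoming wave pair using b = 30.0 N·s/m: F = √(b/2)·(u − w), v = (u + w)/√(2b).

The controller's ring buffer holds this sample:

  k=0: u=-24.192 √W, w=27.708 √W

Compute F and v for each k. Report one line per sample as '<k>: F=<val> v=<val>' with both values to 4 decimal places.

k=0: u−w=-51.9000, u+w=3.5160; √(b/2)=3.8730, √(2b)=7.7460; F=3.8730×(-51.9)=-201.0078, v=3.5160/7.7460=0.4539

0: F=-201.0078 v=0.4539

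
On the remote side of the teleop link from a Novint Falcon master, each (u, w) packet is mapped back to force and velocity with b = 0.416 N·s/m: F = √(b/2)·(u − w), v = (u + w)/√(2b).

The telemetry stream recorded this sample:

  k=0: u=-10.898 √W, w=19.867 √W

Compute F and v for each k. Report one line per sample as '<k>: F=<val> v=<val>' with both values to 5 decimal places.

k=0: u−w=-30.76500, u+w=8.96900; √(b/2)=0.45607, √(2b)=0.91214; F=0.45607×(-30.765)=-14.03100, v=8.96900/0.91214=9.83292

0: F=-14.03100 v=9.83292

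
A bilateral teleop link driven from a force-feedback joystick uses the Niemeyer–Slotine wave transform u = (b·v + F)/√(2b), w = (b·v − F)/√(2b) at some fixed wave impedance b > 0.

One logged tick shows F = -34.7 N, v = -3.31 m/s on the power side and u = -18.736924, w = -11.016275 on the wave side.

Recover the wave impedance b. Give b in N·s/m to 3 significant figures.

u + w = -29.753199;  u + w = √(2b)·v, so √(2b) = -29.753199/(-3.31) = 8.988882.
b = (√(2b))²/2 = 80.799997/2 = 40.399999.
(Check via u − w = 2F/√(2b): u − w = -7.720649, 2F/√(2b) = -7.720649.)

b = 40.4 N·s/m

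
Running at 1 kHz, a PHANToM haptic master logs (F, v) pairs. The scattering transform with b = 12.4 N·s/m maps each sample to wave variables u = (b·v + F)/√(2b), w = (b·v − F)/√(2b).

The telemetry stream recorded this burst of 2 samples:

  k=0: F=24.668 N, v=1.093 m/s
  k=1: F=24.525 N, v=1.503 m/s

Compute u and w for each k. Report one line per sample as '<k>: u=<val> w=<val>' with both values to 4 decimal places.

0: u=7.6750 w=-2.2319
1: u=8.6672 w=-1.1823

k=0: b·v=12.4×1.093=13.5532; √(2b)=4.9800; u=(13.5532+24.668)/4.9800=7.6750, w=(13.5532−24.668)/4.9800=-2.2319
k=1: b·v=12.4×1.503=18.6372; √(2b)=4.9800; u=(18.6372+24.525)/4.9800=8.6672, w=(18.6372−24.525)/4.9800=-1.1823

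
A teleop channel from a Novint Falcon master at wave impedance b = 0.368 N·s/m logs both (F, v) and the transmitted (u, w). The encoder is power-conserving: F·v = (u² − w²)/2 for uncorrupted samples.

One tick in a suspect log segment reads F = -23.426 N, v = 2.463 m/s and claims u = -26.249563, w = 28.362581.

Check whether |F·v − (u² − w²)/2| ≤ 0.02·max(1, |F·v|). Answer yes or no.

F·v = (-23.426)×2.463 = -57.698238 W.
(u² − w²)/2 = (689.039558 − 804.436001)/2 = -57.698222 W.
|Δ| = 0.000016;  2% of max(1, |F·v|) = 1.153965.

yes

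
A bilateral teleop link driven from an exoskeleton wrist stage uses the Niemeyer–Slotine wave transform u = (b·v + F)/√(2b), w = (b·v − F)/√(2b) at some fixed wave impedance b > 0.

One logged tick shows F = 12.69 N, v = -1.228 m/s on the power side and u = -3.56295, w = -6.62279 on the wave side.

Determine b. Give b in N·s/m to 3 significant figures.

b = 34.4 N·s/m

u + w = -10.18574;  u + w = √(2b)·v, so √(2b) = -10.18574/(-1.228) = 8.29458.
b = (√(2b))²/2 = 68.80000/2 = 34.40000.
(Check via u − w = 2F/√(2b): u − w = 3.05984, 2F/√(2b) = 3.05983.)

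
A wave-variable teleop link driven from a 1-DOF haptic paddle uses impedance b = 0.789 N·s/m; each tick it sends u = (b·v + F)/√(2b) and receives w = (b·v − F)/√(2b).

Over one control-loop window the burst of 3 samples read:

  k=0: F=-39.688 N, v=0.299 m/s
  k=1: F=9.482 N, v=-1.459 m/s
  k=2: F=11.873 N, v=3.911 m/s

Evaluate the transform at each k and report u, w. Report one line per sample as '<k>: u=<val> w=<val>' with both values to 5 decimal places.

0: u=-31.40628 w=31.78188
1: u=6.63187 w=-8.46464
2: u=11.90810 w=-6.99517

k=0: b·v=0.789×0.299=0.23591; √(2b)=1.25618; u=(0.23591+(-39.688))/1.25618=-31.40628, w=(0.23591−(-39.688))/1.25618=31.78188
k=1: b·v=0.789×(-1.459)=-1.15115; √(2b)=1.25618; u=(-1.15115+9.482)/1.25618=6.63187, w=(-1.15115−9.482)/1.25618=-8.46464
k=2: b·v=0.789×3.911=3.08578; √(2b)=1.25618; u=(3.08578+11.873)/1.25618=11.90810, w=(3.08578−11.873)/1.25618=-6.99517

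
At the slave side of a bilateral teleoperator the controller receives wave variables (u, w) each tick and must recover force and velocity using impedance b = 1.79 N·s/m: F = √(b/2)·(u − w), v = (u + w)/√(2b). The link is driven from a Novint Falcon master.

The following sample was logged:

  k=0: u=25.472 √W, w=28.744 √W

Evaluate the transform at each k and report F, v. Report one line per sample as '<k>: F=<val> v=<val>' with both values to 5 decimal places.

0: F=-3.09546 v=28.65405

k=0: u−w=-3.27200, u+w=54.21600; √(b/2)=0.94604, √(2b)=1.89209; F=0.94604×(-3.272)=-3.09546, v=54.21600/1.89209=28.65405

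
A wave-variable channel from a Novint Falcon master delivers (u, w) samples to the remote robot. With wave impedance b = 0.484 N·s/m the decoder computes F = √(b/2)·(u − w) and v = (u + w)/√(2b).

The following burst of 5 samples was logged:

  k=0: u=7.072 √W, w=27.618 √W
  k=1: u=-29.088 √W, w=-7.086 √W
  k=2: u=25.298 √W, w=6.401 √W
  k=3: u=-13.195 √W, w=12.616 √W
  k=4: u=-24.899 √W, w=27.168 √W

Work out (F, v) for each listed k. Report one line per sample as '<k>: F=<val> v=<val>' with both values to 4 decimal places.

k=0: u−w=-20.5460, u+w=34.6900; √(b/2)=0.4919, √(2b)=0.9839; F=0.4919×(-20.546)=-10.1073, v=34.6900/0.9839=35.2587
k=1: u−w=-22.0020, u+w=-36.1740; √(b/2)=0.4919, √(2b)=0.9839; F=0.4919×(-22.002)=-10.8236, v=-36.1740/0.9839=-36.7671
k=2: u−w=18.8970, u+w=31.6990; √(b/2)=0.4919, √(2b)=0.9839; F=0.4919×18.897=9.2961, v=31.6990/0.9839=32.2187
k=3: u−w=-25.8110, u+w=-0.5790; √(b/2)=0.4919, √(2b)=0.9839; F=0.4919×(-25.811)=-12.6973, v=-0.5790/0.9839=-0.5885
k=4: u−w=-52.0670, u+w=2.2690; √(b/2)=0.4919, √(2b)=0.9839; F=0.4919×(-52.067)=-25.6136, v=2.2690/0.9839=2.3062

0: F=-10.1073 v=35.2587
1: F=-10.8236 v=-36.7671
2: F=9.2961 v=32.2187
3: F=-12.6973 v=-0.5885
4: F=-25.6136 v=2.3062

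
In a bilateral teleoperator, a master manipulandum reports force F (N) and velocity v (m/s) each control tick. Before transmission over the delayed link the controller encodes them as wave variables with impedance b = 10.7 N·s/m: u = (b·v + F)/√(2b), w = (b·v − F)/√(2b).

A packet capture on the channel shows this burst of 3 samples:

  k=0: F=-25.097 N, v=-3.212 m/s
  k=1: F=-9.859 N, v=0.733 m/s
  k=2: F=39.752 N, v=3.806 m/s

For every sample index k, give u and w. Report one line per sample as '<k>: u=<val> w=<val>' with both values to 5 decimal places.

0: u=-12.85457 w=-2.00419
1: u=-0.43577 w=3.82664
2: u=17.39645 w=0.21016

k=0: b·v=10.7×(-3.212)=-34.36840; √(2b)=4.62601; u=(-34.36840+(-25.097))/4.62601=-12.85457, w=(-34.36840−(-25.097))/4.62601=-2.00419
k=1: b·v=10.7×0.733=7.84310; √(2b)=4.62601; u=(7.84310+(-9.859))/4.62601=-0.43577, w=(7.84310−(-9.859))/4.62601=3.82664
k=2: b·v=10.7×3.806=40.72420; √(2b)=4.62601; u=(40.72420+39.752)/4.62601=17.39645, w=(40.72420−39.752)/4.62601=0.21016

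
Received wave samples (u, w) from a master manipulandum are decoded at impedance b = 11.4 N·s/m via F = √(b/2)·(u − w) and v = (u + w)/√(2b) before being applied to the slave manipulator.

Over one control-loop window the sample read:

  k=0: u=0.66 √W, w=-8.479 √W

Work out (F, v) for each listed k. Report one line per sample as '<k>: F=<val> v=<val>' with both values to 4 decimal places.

0: F=21.8191 v=-1.6375

k=0: u−w=9.1390, u+w=-7.8190; √(b/2)=2.3875, √(2b)=4.7749; F=2.3875×9.139=21.8191, v=-7.8190/4.7749=-1.6375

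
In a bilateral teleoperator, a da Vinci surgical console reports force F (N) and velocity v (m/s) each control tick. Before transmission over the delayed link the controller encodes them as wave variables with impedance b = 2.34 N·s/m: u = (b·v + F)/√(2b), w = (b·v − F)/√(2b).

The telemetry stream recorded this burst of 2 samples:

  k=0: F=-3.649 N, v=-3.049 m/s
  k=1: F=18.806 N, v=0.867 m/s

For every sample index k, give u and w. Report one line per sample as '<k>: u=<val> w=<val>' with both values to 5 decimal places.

k=0: b·v=2.34×(-3.049)=-7.13466; √(2b)=2.16333; u=(-7.13466+(-3.649))/2.16333=-4.98475, w=(-7.13466−(-3.649))/2.16333=-1.61125
k=1: b·v=2.34×0.867=2.02878; √(2b)=2.16333; u=(2.02878+18.806)/2.16333=9.63088, w=(2.02878−18.806)/2.16333=-7.75527

0: u=-4.98475 w=-1.61125
1: u=9.63088 w=-7.75527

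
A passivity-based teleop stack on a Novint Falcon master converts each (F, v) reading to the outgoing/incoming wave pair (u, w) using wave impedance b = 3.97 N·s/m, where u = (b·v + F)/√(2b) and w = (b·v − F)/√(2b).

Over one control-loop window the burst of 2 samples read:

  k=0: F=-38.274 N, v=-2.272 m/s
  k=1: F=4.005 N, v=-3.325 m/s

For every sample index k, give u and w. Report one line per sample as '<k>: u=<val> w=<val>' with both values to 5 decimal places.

0: u=-16.78396 w=10.38191
1: u=-3.26327 w=-6.10591

k=0: b·v=3.97×(-2.272)=-9.01984; √(2b)=2.81780; u=(-9.01984+(-38.274))/2.81780=-16.78396, w=(-9.01984−(-38.274))/2.81780=10.38191
k=1: b·v=3.97×(-3.325)=-13.20025; √(2b)=2.81780; u=(-13.20025+4.005)/2.81780=-3.26327, w=(-13.20025−4.005)/2.81780=-6.10591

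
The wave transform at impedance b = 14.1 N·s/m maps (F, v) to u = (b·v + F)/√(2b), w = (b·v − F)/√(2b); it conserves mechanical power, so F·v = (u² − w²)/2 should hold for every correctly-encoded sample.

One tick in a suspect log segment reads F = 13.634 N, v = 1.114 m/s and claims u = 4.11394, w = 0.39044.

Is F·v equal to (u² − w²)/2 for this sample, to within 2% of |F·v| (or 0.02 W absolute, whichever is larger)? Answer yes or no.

no

F·v = 13.634×1.114 = 15.18828 W.
(u² − w²)/2 = (16.92450 − 0.15244)/2 = 8.38603 W.
|Δ| = 6.80225;  2% of max(1, |F·v|) = 0.30377.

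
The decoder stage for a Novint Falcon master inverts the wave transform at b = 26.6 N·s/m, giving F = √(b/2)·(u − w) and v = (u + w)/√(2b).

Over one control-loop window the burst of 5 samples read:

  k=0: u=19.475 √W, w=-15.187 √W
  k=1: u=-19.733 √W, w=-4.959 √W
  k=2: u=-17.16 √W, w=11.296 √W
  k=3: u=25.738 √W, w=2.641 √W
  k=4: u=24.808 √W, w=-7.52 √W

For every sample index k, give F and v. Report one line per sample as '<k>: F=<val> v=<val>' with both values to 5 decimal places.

0: F=126.40942 v=0.58789
1: F=-53.87954 v=-3.38533
2: F=-103.77666 v=-0.80397
3: F=84.23283 v=3.89082
4: F=117.89752 v=2.37022

k=0: u−w=34.66200, u+w=4.28800; √(b/2)=3.64692, √(2b)=7.29383; F=3.64692×34.662=126.40942, v=4.28800/7.29383=0.58789
k=1: u−w=-14.77400, u+w=-24.69200; √(b/2)=3.64692, √(2b)=7.29383; F=3.64692×(-14.774)=-53.87954, v=-24.69200/7.29383=-3.38533
k=2: u−w=-28.45600, u+w=-5.86400; √(b/2)=3.64692, √(2b)=7.29383; F=3.64692×(-28.456)=-103.77666, v=-5.86400/7.29383=-0.80397
k=3: u−w=23.09700, u+w=28.37900; √(b/2)=3.64692, √(2b)=7.29383; F=3.64692×23.097=84.23283, v=28.37900/7.29383=3.89082
k=4: u−w=32.32800, u+w=17.28800; √(b/2)=3.64692, √(2b)=7.29383; F=3.64692×32.328=117.89752, v=17.28800/7.29383=2.37022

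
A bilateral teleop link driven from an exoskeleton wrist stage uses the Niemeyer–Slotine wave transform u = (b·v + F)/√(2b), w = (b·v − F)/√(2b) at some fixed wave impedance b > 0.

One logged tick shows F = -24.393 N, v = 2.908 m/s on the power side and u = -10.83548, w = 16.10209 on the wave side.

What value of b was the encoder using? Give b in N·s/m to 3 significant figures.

b = 1.64 N·s/m

u + w = 5.2666;  u + w = √(2b)·v, so √(2b) = 5.2666/2.908 = 1.8111.
b = (√(2b))²/2 = 3.2800/2 = 1.6400.
(Check via u − w = 2F/√(2b): u − w = -26.9376, 2F/√(2b) = -26.9376.)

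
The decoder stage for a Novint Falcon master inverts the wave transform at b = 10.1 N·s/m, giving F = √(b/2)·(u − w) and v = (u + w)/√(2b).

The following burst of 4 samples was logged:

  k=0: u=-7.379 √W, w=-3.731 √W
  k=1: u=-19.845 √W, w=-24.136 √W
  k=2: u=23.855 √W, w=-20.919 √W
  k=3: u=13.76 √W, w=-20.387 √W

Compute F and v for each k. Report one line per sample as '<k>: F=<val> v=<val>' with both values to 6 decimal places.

0: F=-8.197860 v=-2.471943
1: F=9.642823 v=-9.785644
2: F=100.617051 v=0.653251
3: F=76.735839 v=-1.474488

k=0: u−w=-3.648000, u+w=-11.110000; √(b/2)=2.247221, √(2b)=4.494441; F=2.247221×(-3.648)=-8.197860, v=-11.110000/4.494441=-2.471943
k=1: u−w=4.291000, u+w=-43.981000; √(b/2)=2.247221, √(2b)=4.494441; F=2.247221×4.291=9.642823, v=-43.981000/4.494441=-9.785644
k=2: u−w=44.774000, u+w=2.936000; √(b/2)=2.247221, √(2b)=4.494441; F=2.247221×44.774=100.617051, v=2.936000/4.494441=0.653251
k=3: u−w=34.147000, u+w=-6.627000; √(b/2)=2.247221, √(2b)=4.494441; F=2.247221×34.147=76.735839, v=-6.627000/4.494441=-1.474488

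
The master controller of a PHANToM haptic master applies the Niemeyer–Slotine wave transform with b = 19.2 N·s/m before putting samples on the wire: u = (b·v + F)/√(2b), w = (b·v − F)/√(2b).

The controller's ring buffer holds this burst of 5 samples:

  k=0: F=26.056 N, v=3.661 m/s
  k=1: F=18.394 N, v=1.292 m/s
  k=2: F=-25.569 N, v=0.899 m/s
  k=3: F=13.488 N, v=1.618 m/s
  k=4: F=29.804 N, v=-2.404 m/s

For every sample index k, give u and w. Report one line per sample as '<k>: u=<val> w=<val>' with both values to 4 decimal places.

0: u=15.5480 w=7.1384
1: u=6.9714 w=1.0348
2: u=-1.3407 w=6.9116
3: u=7.1898 w=2.8366
4: u=-2.6389 w=-12.2581

k=0: b·v=19.2×3.661=70.2912; √(2b)=6.1968; u=(70.2912+26.056)/6.1968=15.5480, w=(70.2912−26.056)/6.1968=7.1384
k=1: b·v=19.2×1.292=24.8064; √(2b)=6.1968; u=(24.8064+18.394)/6.1968=6.9714, w=(24.8064−18.394)/6.1968=1.0348
k=2: b·v=19.2×0.899=17.2608; √(2b)=6.1968; u=(17.2608+(-25.569))/6.1968=-1.3407, w=(17.2608−(-25.569))/6.1968=6.9116
k=3: b·v=19.2×1.618=31.0656; √(2b)=6.1968; u=(31.0656+13.488)/6.1968=7.1898, w=(31.0656−13.488)/6.1968=2.8366
k=4: b·v=19.2×(-2.404)=-46.1568; √(2b)=6.1968; u=(-46.1568+29.804)/6.1968=-2.6389, w=(-46.1568−29.804)/6.1968=-12.2581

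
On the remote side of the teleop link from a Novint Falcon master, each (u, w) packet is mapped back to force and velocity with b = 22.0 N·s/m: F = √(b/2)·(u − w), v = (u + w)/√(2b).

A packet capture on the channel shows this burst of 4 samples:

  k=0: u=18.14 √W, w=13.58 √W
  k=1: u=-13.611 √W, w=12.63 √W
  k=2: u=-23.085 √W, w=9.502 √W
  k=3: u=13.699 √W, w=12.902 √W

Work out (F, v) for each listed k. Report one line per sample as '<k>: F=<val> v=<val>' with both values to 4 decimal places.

k=0: u−w=4.5600, u+w=31.7200; √(b/2)=3.3166, √(2b)=6.6332; F=3.3166×4.56=15.1238, v=31.7200/6.6332=4.7820
k=1: u−w=-26.2410, u+w=-0.9810; √(b/2)=3.3166, √(2b)=6.6332; F=3.3166×(-26.241)=-87.0316, v=-0.9810/6.6332=-0.1479
k=2: u−w=-32.5870, u+w=-13.5830; √(b/2)=3.3166, √(2b)=6.6332; F=3.3166×(-32.587)=-108.0789, v=-13.5830/6.6332=-2.0477
k=3: u−w=0.7970, u+w=26.6010; √(b/2)=3.3166, √(2b)=6.6332; F=3.3166×0.797=2.6433, v=26.6010/6.6332=4.0103

0: F=15.1238 v=4.7820
1: F=-87.0316 v=-0.1479
2: F=-108.0789 v=-2.0477
3: F=2.6433 v=4.0103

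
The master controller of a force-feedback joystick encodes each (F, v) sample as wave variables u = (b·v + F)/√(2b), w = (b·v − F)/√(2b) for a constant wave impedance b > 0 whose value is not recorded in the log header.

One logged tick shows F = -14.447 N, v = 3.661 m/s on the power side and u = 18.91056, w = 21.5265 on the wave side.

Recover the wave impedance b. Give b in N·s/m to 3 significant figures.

u + w = 40.43706;  u + w = √(2b)·v, so √(2b) = 40.43706/3.661 = 11.04536.
b = (√(2b))²/2 = 121.99996/2 = 60.99998.
(Check via u − w = 2F/√(2b): u − w = -2.61594, 2F/√(2b) = -2.61594.)

b = 61 N·s/m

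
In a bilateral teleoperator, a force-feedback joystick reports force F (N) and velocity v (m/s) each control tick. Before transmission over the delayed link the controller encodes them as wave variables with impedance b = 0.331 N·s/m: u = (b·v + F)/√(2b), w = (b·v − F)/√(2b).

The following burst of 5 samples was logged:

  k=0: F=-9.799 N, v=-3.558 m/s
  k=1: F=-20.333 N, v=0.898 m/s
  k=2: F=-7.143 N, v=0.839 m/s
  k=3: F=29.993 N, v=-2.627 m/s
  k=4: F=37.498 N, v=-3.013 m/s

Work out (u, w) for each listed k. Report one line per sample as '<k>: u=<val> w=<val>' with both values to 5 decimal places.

k=0: b·v=0.331×(-3.558)=-1.17770; √(2b)=0.81363; u=(-1.17770+(-9.799))/0.81363=-13.49096, w=(-1.17770−(-9.799))/0.81363=10.59605
k=1: b·v=0.331×0.898=0.29724; √(2b)=0.81363; u=(0.29724+(-20.333))/0.81363=-24.62504, w=(0.29724−(-20.333))/0.81363=25.35568
k=2: b·v=0.331×0.839=0.27771; √(2b)=0.81363; u=(0.27771+(-7.143))/0.81363=-8.43781, w=(0.27771−(-7.143))/0.81363=9.12045
k=3: b·v=0.331×(-2.627)=-0.86954; √(2b)=0.81363; u=(-0.86954+29.993)/0.81363=35.79431, w=(-0.86954−29.993)/0.81363=-37.93173
k=4: b·v=0.331×(-3.013)=-0.99730; √(2b)=0.81363; u=(-0.99730+37.498)/0.81363=44.86133, w=(-0.99730−37.498)/0.81363=-47.31281

0: u=-13.49096 w=10.59605
1: u=-24.62504 w=25.35568
2: u=-8.43781 w=9.12045
3: u=35.79431 w=-37.93173
4: u=44.86133 w=-47.31281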